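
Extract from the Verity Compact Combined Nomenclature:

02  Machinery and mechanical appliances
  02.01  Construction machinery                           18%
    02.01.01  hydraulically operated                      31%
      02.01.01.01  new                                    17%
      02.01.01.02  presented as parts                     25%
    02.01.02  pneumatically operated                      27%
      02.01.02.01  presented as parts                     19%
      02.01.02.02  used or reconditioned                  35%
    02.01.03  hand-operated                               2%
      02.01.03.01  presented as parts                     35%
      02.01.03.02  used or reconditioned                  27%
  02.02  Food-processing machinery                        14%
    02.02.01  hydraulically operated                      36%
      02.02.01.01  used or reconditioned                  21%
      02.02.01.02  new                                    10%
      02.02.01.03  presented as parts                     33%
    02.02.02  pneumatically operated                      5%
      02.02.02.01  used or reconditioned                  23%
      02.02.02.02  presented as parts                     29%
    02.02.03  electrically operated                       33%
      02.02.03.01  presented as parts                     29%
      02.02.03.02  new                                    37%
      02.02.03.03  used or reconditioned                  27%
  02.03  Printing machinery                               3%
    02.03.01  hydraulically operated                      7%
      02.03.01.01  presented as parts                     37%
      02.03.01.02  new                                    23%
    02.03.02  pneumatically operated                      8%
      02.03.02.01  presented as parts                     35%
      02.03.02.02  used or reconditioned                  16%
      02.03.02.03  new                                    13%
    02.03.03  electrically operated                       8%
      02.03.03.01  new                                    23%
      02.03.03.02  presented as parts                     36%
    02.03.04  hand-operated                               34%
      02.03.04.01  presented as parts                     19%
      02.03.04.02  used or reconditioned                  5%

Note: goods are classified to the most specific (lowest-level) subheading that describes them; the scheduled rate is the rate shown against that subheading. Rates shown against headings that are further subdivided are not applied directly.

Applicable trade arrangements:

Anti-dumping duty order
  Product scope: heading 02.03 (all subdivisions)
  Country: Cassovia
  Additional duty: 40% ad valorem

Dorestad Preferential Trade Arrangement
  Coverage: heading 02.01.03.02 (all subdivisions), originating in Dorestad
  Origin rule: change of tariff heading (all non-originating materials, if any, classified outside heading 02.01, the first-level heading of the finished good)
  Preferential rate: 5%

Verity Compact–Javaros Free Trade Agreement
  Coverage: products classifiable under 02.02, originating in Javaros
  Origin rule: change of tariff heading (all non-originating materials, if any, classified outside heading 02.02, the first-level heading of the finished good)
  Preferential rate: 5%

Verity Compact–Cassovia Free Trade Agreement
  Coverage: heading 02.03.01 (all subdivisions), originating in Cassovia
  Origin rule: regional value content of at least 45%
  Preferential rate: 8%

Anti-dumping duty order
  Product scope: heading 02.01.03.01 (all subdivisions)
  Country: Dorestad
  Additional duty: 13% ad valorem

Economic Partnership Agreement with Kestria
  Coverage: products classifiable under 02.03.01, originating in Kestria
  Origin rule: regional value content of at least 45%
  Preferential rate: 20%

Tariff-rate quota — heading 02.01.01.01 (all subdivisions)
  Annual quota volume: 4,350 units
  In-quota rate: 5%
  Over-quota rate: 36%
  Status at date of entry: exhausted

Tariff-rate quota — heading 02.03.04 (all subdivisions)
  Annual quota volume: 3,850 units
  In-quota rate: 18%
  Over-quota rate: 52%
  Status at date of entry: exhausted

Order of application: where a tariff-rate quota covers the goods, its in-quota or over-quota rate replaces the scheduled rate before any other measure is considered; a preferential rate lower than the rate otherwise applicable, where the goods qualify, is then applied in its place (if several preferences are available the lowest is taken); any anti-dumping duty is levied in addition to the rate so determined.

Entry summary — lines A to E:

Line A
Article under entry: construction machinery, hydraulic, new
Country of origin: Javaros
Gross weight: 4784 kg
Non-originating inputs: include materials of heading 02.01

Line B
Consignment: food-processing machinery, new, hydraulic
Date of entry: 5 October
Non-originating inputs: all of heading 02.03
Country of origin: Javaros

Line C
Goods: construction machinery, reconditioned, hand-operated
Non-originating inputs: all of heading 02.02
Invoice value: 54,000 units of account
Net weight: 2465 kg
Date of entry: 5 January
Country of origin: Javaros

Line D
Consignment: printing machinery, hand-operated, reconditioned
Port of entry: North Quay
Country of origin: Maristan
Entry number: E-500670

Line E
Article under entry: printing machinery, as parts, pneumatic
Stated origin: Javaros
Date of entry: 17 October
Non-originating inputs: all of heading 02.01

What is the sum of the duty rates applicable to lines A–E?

155%

Line A: construction → 02.01; hydraulic → 02.01.01; new → 02.01.01.01. Scheduled 17%. quota on 02.01.01.01 exhausted → over-quota 36%; Javaros agreement on 02.02: 02.01.01.01 not covered. → 36%.
Line B: food-processing → 02.02; hydraulic → 02.02.01; new → 02.02.01.02. Scheduled 10%. Javaros agreement on 02.02: CTH met → 5% available; preferential 5%. → 5%.
Line C: construction → 02.01; hand-operated → 02.01.03; reconditioned → 02.01.03.02. Scheduled 27%. Javaros agreement on 02.02: 02.01.03.02 not covered. → 27%.
Line D: printing → 02.03; hand-operated → 02.03.04; reconditioned → 02.03.04.02. Scheduled 5%. quota on 02.03.04 exhausted → over-quota 52%. → 52%.
Line E: printing → 02.03; pneumatic → 02.03.02; as parts → 02.03.02.01. Scheduled 35%. Javaros agreement on 02.02: 02.03.02.01 not covered. → 35%.
Sum: 36% + 5% + 27% + 52% + 35% = 155%.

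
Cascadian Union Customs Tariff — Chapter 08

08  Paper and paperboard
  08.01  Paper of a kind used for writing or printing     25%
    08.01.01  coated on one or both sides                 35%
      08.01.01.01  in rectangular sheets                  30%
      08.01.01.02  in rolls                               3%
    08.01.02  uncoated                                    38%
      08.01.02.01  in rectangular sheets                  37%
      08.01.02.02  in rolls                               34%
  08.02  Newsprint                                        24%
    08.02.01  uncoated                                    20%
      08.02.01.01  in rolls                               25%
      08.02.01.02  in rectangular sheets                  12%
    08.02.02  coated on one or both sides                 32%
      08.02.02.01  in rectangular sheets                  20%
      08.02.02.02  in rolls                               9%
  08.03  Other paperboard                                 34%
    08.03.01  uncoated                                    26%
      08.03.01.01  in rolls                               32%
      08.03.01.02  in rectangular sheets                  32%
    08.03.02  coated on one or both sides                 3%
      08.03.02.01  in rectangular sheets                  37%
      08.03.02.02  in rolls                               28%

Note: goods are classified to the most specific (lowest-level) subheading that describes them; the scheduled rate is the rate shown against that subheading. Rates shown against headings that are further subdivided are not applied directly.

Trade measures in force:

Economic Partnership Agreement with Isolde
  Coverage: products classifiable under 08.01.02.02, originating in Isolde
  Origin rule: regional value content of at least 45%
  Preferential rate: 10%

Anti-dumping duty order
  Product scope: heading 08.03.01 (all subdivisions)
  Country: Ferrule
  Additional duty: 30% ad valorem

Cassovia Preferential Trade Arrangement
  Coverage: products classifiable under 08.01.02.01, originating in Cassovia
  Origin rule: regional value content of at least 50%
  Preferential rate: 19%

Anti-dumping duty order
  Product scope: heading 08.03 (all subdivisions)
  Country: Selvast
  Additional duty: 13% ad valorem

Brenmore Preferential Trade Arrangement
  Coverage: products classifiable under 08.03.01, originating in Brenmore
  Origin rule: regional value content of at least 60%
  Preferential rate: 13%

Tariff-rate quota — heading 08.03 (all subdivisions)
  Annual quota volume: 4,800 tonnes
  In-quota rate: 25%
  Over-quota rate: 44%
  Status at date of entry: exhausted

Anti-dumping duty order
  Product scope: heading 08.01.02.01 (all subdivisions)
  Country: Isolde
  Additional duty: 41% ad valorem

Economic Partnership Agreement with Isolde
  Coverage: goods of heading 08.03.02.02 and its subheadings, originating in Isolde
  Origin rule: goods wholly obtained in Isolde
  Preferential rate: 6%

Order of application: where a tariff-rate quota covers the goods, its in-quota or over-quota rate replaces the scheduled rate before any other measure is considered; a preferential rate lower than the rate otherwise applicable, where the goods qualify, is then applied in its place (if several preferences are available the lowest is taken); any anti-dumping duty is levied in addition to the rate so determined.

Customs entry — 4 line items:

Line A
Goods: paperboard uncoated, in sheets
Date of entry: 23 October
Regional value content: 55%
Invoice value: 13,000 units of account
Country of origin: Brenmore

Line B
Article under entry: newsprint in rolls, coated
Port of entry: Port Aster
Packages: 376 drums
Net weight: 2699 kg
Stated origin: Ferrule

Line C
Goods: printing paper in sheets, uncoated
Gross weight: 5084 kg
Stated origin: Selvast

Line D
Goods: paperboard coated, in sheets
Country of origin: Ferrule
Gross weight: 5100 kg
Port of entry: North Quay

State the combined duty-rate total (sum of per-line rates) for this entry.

134%

Line A: paperboard → 08.03; uncoated → 08.03.01; in sheets → 08.03.01.02. Scheduled 32%. quota on 08.03 exhausted → over-quota 44%; Brenmore agreement on 08.03.01: RVC < 60%. → 44%.
Line B: newsprint → 08.02; coated → 08.02.02; in rolls → 08.02.02.02. Scheduled 9%. No special measure applies. → 9%.
Line C: printing paper → 08.01; uncoated → 08.01.02; in sheets → 08.01.02.01. Scheduled 37%. No special measure applies. → 37%.
Line D: paperboard → 08.03; coated → 08.03.02; in sheets → 08.03.02.01. Scheduled 37%. quota on 08.03 exhausted → over-quota 44%. → 44%.
Sum: 44% + 9% + 37% + 44% = 134%.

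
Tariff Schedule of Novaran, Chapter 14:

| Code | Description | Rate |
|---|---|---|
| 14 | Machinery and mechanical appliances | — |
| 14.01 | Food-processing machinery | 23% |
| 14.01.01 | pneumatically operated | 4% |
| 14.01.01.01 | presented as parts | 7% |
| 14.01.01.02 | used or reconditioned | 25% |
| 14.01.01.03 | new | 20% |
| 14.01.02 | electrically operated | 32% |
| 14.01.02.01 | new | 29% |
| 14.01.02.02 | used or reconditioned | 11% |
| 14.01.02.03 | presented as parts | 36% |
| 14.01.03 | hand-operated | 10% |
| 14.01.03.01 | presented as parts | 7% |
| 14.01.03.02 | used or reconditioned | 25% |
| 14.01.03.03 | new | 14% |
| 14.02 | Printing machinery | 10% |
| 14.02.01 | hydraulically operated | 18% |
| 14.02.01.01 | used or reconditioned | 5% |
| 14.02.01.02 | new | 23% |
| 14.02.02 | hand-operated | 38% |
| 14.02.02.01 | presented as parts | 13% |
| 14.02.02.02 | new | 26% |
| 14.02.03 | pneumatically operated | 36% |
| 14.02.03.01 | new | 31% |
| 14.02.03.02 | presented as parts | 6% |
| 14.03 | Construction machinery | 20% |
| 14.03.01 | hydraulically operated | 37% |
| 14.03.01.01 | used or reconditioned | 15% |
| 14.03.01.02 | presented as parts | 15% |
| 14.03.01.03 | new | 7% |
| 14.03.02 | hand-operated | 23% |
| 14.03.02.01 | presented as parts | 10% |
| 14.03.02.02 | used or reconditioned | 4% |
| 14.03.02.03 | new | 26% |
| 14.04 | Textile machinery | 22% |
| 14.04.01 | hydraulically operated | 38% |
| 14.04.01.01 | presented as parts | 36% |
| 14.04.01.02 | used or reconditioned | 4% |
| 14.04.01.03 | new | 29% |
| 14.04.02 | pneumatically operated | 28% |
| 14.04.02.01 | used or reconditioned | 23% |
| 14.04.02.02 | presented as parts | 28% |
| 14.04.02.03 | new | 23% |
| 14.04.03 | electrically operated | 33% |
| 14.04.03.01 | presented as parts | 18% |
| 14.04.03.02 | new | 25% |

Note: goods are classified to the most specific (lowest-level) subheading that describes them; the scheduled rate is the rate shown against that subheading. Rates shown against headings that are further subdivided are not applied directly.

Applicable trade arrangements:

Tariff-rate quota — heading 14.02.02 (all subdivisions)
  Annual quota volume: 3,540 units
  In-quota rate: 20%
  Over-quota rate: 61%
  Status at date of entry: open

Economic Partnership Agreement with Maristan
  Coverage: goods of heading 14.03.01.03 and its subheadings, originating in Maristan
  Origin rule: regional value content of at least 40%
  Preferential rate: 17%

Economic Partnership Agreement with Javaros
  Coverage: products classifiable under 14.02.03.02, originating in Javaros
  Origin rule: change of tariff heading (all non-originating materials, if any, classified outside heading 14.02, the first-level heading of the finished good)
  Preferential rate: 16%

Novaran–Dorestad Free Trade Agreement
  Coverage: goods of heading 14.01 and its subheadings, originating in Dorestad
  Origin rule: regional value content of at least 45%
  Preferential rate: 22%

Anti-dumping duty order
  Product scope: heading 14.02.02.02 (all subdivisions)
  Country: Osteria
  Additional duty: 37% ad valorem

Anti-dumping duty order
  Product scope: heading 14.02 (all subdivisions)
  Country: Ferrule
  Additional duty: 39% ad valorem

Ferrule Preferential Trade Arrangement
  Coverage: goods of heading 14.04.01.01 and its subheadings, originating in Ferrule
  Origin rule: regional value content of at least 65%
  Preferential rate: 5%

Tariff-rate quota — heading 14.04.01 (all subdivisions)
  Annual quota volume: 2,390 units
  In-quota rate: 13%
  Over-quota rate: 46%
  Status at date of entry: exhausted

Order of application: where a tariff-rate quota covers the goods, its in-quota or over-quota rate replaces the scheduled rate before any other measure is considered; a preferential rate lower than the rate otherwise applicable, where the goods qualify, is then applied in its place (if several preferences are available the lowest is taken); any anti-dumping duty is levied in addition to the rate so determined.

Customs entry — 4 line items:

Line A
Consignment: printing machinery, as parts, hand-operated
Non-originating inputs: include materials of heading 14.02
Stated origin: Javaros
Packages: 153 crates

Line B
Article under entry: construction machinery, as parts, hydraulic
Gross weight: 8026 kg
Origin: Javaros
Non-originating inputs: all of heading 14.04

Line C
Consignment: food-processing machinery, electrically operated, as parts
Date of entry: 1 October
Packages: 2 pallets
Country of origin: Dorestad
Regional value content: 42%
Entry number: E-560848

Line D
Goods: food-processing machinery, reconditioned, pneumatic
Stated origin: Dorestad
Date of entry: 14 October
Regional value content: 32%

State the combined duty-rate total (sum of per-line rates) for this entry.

96%

Line A: printing → 14.02; hand-operated → 14.02.02; as parts → 14.02.02.01. Scheduled 13%. quota on 14.02.02 open → in-quota 20%; Javaros agreement on 14.02.03.02: 14.02.02.01 not covered. → 20%.
Line B: construction → 14.03; hydraulic → 14.03.01; as parts → 14.03.01.02. Scheduled 15%. Javaros agreement on 14.02.03.02: 14.03.01.02 not covered. → 15%.
Line C: food-processing → 14.01; electrically operated → 14.01.02; as parts → 14.01.02.03. Scheduled 36%. Dorestad agreement on 14.01: RVC < 45%. → 36%.
Line D: food-processing → 14.01; pneumatic → 14.01.01; reconditioned → 14.01.01.02. Scheduled 25%. Dorestad agreement on 14.01: RVC < 45%. → 25%.
Sum: 20% + 15% + 36% + 25% = 96%.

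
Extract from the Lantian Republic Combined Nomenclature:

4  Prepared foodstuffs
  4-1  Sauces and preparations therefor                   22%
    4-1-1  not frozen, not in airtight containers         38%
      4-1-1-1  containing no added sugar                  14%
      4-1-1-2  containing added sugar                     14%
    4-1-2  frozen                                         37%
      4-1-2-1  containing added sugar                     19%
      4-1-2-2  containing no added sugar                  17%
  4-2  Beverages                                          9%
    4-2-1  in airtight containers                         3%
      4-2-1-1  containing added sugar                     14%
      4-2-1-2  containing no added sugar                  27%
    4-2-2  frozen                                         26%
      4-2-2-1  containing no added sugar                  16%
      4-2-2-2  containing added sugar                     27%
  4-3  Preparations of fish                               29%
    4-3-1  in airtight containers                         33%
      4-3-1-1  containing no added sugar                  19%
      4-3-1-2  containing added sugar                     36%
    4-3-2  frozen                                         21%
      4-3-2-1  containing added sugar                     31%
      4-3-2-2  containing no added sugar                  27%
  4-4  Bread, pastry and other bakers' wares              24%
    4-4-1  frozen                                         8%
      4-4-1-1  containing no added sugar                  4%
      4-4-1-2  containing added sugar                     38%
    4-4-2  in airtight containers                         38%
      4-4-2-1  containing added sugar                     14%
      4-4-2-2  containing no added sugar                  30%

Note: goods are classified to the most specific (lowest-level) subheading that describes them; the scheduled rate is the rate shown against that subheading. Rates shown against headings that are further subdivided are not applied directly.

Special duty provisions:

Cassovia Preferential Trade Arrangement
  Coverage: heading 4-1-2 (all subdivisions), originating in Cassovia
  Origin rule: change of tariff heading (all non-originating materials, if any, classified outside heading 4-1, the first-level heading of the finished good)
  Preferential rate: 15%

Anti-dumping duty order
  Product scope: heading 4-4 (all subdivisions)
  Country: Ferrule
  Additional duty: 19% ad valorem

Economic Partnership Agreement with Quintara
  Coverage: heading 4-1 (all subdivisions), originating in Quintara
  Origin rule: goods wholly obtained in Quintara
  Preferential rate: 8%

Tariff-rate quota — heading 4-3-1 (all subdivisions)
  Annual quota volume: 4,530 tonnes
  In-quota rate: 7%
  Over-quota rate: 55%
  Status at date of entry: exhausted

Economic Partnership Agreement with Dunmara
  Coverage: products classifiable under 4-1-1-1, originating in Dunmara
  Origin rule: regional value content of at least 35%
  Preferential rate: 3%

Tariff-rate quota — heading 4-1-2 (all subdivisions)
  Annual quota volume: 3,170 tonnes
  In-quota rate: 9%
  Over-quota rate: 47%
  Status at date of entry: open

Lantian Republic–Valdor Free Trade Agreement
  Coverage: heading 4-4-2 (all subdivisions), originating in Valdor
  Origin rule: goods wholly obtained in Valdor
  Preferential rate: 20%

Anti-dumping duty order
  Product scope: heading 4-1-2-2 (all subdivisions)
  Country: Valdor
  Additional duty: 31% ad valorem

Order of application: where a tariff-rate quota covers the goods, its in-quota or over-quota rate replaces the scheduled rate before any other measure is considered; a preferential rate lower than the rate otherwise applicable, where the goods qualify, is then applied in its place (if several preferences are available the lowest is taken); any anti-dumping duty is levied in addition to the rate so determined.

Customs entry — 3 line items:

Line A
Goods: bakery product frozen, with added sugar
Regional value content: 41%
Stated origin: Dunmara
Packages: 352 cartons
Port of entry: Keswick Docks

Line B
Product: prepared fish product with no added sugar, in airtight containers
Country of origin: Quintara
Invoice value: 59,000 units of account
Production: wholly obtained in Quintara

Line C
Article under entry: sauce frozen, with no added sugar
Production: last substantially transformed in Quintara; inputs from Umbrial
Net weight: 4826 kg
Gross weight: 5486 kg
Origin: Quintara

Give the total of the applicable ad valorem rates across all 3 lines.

102%

Line A: bakery product → 4-4; frozen → 4-4-1; with added sugar → 4-4-1-2. Scheduled 38%. Dunmara agreement on 4-1-1-1: 4-4-1-2 not covered. → 38%.
Line B: prepared fish product → 4-3; in airtight containers → 4-3-1; with no added sugar → 4-3-1-1. Scheduled 19%. quota on 4-3-1 exhausted → over-quota 55%; Quintara agreement on 4-1: 4-3-1-1 not covered. → 55%.
Line C: sauce → 4-1; frozen → 4-1-2; with no added sugar → 4-1-2-2. Scheduled 17%. quota on 4-1-2 open → in-quota 9%; Quintara agreement on 4-1: not wholly obtained. → 9%.
Sum: 38% + 55% + 9% = 102%.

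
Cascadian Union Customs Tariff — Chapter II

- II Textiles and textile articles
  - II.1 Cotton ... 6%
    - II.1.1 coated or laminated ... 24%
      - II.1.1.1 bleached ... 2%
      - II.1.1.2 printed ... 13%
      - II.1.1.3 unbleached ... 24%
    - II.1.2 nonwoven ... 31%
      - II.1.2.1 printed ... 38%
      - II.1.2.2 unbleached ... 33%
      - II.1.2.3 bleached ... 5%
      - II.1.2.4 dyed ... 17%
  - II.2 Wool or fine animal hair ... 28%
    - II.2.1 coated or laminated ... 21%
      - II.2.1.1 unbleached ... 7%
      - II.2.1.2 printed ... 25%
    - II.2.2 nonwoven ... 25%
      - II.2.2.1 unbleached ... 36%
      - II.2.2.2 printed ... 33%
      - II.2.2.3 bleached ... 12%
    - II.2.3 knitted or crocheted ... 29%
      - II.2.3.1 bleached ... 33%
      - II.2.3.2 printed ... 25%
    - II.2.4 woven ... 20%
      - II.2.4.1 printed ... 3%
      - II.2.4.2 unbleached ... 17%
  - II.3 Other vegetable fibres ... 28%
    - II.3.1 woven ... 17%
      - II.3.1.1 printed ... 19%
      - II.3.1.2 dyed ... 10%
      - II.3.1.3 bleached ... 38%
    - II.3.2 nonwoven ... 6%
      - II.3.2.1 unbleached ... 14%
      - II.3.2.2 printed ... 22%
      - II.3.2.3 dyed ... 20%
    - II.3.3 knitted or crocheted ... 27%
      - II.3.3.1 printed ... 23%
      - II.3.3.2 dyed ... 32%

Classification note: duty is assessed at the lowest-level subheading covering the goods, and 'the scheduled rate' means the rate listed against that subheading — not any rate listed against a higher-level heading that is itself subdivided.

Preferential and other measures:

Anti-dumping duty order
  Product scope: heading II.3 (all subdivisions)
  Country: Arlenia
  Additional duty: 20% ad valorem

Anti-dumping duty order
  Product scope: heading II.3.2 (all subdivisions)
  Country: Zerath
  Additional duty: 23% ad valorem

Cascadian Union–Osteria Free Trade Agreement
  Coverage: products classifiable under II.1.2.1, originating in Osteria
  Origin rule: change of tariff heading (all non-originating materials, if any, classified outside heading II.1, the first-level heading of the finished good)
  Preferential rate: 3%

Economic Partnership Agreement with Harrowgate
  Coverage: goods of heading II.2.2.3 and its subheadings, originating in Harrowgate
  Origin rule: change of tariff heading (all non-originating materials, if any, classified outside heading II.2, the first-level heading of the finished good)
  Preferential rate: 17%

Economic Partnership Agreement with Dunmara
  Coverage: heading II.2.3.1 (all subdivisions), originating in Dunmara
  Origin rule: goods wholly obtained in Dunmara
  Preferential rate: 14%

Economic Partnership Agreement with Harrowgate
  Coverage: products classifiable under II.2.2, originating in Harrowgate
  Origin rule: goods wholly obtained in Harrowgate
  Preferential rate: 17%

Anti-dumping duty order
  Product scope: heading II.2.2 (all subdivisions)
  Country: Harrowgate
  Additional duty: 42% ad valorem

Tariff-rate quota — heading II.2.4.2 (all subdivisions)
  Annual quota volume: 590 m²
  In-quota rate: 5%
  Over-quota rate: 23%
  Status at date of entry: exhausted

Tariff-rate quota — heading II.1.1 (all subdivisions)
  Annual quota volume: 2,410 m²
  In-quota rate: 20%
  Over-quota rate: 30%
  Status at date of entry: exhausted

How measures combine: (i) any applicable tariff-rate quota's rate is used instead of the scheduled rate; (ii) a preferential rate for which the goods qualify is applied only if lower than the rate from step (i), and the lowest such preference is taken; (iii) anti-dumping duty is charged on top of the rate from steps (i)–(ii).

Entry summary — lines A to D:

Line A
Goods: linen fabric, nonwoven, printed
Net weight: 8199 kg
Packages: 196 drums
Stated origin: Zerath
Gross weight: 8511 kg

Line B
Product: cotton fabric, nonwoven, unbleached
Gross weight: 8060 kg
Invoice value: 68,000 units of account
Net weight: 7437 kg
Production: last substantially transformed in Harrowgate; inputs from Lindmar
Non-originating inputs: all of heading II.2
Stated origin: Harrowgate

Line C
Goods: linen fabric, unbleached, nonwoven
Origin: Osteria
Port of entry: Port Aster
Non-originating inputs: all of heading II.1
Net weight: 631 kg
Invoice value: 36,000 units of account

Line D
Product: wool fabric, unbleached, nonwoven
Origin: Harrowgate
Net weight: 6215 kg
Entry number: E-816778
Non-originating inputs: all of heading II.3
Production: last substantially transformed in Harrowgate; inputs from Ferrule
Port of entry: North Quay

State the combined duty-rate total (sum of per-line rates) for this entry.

Line A: linen → II.3; nonwoven → II.3.2; printed → II.3.2.2. Scheduled 22%. anti-dumping (Zerath, II.3.2): +23%; total 22% + 23% = 45%. → 45%.
Line B: cotton → II.1; nonwoven → II.1.2; unbleached → II.1.2.2. Scheduled 33%. Harrowgate agreement on II.2.2.3: II.1.2.2 not covered; Harrowgate agreement on II.2.2: II.1.2.2 not covered. → 33%.
Line C: linen → II.3; nonwoven → II.3.2; unbleached → II.3.2.1. Scheduled 14%. Osteria agreement on II.1.2.1: II.3.2.1 not covered. → 14%.
Line D: wool → II.2; nonwoven → II.2.2; unbleached → II.2.2.1. Scheduled 36%. Harrowgate agreement on II.2.2.3: II.2.2.1 not covered; Harrowgate agreement on II.2.2: not wholly obtained; anti-dumping (Harrowgate, II.2.2): +42%; total 36% + 42% = 78%. → 78%.
Sum: 45% + 33% + 14% + 78% = 170%.

170%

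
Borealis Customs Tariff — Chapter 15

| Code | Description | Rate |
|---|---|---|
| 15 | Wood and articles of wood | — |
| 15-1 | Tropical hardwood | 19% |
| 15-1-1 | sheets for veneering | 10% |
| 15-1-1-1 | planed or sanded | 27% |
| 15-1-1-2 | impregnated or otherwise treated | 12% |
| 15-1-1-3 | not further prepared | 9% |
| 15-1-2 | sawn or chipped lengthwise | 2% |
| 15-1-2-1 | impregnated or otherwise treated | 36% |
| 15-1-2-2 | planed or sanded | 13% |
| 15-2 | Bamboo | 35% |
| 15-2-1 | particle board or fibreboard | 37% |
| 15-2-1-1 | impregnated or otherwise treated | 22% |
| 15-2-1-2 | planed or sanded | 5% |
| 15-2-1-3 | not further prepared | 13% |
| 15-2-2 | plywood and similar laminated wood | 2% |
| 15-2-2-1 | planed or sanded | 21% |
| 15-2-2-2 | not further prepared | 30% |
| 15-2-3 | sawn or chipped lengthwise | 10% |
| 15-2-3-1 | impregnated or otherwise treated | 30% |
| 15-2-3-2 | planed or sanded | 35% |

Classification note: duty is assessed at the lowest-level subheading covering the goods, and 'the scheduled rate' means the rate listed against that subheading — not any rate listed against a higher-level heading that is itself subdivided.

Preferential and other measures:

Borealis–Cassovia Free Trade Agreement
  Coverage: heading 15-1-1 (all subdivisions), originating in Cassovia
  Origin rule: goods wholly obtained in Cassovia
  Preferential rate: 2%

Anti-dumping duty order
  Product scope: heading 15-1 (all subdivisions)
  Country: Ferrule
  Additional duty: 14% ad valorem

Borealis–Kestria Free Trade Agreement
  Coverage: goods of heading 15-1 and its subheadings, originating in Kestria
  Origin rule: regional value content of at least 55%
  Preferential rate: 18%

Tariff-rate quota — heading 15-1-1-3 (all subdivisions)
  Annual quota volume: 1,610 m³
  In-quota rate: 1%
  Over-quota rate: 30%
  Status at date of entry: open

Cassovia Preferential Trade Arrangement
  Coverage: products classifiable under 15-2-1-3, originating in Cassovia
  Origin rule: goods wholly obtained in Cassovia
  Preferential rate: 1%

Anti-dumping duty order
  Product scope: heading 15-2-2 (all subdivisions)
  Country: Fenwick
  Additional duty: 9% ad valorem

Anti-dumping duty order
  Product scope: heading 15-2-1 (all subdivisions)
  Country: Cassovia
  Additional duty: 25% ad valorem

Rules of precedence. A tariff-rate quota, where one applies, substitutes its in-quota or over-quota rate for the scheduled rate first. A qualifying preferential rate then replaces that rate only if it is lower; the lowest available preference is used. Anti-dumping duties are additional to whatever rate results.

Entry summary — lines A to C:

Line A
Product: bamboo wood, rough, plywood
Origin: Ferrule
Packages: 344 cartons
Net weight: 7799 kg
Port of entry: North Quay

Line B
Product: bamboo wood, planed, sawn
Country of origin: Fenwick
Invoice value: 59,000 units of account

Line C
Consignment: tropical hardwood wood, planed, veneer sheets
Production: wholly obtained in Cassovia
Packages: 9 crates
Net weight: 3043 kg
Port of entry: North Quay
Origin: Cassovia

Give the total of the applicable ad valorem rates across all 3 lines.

67%

Line A: bamboo → 15-2; plywood → 15-2-2; rough → 15-2-2-2. Scheduled 30%. No special measure applies. → 30%.
Line B: bamboo → 15-2; sawn → 15-2-3; planed → 15-2-3-2. Scheduled 35%. No special measure applies. → 35%.
Line C: tropical hardwood → 15-1; veneer sheets → 15-1-1; planed → 15-1-1-1. Scheduled 27%. Cassovia agreement on 15-1-1: wholly obtained → 2% available; Cassovia agreement on 15-2-1-3: 15-1-1-1 not covered; preferential 2%. → 2%.
Sum: 30% + 35% + 2% = 67%.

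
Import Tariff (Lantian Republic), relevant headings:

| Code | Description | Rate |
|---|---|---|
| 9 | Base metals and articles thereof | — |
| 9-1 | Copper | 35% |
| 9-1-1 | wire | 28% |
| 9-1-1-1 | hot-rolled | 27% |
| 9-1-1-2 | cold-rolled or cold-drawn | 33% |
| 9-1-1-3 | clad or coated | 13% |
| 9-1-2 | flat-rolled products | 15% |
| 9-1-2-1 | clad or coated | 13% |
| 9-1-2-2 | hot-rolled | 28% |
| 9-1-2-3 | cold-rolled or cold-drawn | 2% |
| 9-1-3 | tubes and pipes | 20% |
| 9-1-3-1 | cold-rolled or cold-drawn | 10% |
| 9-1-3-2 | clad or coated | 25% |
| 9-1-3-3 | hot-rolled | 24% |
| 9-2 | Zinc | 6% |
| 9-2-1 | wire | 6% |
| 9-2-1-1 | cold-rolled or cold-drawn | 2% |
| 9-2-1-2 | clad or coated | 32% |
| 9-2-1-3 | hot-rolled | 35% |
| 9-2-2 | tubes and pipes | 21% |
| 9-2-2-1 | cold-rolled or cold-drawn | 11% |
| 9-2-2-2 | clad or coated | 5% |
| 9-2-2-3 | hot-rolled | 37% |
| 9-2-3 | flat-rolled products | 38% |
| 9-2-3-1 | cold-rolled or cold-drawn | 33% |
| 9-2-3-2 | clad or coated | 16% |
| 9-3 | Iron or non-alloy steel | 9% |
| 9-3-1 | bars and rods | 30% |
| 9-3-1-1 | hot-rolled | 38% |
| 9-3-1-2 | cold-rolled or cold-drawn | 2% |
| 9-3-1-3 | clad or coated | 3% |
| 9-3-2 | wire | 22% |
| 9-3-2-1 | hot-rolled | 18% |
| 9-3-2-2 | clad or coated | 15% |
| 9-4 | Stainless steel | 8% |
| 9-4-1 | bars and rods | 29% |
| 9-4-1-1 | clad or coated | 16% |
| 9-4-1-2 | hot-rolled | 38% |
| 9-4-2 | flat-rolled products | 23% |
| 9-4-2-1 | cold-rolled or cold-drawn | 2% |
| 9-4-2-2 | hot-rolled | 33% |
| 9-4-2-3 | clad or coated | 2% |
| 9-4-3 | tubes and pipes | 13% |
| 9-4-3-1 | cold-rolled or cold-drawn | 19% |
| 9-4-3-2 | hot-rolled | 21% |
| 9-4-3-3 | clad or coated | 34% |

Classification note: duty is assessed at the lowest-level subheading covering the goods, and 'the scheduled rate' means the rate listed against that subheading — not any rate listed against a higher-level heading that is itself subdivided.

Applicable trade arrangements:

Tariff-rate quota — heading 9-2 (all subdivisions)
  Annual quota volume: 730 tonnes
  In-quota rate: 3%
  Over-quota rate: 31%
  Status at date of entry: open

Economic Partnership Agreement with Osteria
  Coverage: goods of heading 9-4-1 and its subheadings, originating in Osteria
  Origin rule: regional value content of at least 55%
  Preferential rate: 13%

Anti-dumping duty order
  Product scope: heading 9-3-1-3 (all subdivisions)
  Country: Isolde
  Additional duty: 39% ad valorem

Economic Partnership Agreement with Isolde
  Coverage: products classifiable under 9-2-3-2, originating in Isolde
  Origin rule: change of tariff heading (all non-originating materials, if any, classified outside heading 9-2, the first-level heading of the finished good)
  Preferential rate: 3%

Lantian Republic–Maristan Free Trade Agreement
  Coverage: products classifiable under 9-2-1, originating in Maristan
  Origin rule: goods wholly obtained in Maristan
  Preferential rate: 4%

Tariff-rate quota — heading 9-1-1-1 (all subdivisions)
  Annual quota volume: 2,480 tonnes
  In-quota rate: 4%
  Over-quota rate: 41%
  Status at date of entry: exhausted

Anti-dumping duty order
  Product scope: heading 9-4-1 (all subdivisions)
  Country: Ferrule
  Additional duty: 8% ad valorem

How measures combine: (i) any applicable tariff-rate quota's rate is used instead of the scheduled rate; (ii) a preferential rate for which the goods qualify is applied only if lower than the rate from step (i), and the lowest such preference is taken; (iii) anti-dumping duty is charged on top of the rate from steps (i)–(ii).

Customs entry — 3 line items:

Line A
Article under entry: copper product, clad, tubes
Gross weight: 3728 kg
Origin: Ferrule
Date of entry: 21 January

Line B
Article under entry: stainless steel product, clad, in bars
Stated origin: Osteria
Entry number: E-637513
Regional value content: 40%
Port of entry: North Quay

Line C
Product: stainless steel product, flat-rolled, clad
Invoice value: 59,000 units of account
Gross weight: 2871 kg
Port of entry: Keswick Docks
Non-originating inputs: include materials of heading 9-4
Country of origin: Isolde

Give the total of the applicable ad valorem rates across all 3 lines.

43%

Line A: copper → 9-1; tubes → 9-1-3; clad → 9-1-3-2. Scheduled 25%. No special measure applies. → 25%.
Line B: stainless steel → 9-4; in bars → 9-4-1; clad → 9-4-1-1. Scheduled 16%. Osteria agreement on 9-4-1: RVC < 55%. → 16%.
Line C: stainless steel → 9-4; flat-rolled → 9-4-2; clad → 9-4-2-3. Scheduled 2%. Isolde agreement on 9-2-3-2: 9-4-2-3 not covered. → 2%.
Sum: 25% + 16% + 2% = 43%.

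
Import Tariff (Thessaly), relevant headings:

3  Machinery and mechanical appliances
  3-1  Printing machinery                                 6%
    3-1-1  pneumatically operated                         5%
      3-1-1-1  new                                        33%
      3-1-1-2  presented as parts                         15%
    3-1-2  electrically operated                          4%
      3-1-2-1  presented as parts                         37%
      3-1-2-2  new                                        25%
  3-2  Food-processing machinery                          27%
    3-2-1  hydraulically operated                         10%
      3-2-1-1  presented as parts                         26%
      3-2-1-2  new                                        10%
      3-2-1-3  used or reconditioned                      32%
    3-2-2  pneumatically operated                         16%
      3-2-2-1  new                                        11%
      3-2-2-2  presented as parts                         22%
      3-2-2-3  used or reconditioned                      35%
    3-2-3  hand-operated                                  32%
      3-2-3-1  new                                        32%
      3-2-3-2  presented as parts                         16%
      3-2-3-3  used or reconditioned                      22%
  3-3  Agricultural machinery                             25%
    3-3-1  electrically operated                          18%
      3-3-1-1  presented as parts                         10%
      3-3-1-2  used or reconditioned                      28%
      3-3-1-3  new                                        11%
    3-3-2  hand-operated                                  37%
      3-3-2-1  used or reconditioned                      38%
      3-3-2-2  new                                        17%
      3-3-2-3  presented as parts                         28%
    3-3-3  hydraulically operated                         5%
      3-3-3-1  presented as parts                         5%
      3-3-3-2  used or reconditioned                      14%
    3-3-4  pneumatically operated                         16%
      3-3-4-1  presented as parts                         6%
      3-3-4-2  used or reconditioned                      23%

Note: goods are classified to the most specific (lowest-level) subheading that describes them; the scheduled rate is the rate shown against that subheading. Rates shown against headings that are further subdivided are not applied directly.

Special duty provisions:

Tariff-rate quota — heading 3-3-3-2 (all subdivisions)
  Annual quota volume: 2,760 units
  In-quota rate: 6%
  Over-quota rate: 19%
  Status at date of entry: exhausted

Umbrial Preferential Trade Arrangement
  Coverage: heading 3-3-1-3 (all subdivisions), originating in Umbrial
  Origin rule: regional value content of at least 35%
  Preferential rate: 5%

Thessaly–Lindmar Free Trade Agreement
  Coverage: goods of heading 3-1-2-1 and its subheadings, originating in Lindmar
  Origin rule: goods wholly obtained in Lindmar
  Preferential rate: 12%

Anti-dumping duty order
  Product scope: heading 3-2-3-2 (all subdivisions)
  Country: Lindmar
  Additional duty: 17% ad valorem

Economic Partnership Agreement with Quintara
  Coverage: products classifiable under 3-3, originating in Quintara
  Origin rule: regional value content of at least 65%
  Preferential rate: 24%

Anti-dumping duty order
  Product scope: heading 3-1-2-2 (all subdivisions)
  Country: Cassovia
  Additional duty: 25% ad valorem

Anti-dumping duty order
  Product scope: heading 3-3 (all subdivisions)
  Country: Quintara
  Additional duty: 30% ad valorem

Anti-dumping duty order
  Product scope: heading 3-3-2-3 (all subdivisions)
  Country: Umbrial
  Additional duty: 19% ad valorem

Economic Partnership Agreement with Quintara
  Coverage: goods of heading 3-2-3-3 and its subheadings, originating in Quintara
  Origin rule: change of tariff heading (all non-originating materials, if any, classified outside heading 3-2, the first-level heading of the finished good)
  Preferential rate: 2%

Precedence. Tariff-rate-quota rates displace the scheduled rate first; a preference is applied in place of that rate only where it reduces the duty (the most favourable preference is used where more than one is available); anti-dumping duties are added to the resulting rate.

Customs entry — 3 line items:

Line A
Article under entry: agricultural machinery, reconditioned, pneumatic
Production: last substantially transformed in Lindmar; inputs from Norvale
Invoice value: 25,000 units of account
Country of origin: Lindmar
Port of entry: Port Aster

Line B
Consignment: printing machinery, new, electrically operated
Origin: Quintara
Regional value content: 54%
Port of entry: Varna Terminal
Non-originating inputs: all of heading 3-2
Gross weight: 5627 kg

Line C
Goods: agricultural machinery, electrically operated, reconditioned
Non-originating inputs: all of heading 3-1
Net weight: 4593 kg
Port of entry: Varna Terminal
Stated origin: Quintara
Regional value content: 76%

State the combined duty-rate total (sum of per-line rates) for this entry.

102%

Line A: agricultural → 3-3; pneumatic → 3-3-4; reconditioned → 3-3-4-2. Scheduled 23%. Lindmar agreement on 3-1-2-1: 3-3-4-2 not covered. → 23%.
Line B: printing → 3-1; electrically operated → 3-1-2; new → 3-1-2-2. Scheduled 25%. Quintara agreement on 3-3: 3-1-2-2 not covered; Quintara agreement on 3-2-3-3: 3-1-2-2 not covered. → 25%.
Line C: agricultural → 3-3; electrically operated → 3-3-1; reconditioned → 3-3-1-2. Scheduled 28%. Quintara agreement on 3-3: RVC ≥ 65% → 24% available; Quintara agreement on 3-2-3-3: 3-3-1-2 not covered; preferential 24%; anti-dumping (Quintara, 3-3): +30%; total 24% + 30% = 54%. → 54%.
Sum: 23% + 25% + 54% = 102%.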